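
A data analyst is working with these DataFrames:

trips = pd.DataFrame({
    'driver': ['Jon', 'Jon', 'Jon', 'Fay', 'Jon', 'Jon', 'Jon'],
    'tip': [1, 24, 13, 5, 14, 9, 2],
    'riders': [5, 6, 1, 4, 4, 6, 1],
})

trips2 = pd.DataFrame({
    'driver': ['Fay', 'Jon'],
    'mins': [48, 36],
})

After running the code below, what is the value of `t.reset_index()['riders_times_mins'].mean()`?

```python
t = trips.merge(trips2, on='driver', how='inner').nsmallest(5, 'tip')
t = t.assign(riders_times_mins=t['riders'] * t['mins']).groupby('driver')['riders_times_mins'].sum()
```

merge on 'driver' (how='inner') → 7 rows:
  driver  tip  riders  mins
0    Jon    1       5    36
1    Jon   24       6    36
2    Jon   13       1    36
3    Fay    5       4    48
4    Jon   14       4    36
5    Jon    9       6    36
6    Jon    2       1    36
take 5 rows with smallest tip:
  driver  tip  riders  mins
0    Jon    1       5    36
6    Jon    2       1    36
3    Fay    5       4    48
5    Jon    9       6    36
2    Jon   13       1    36
add column riders_times_mins = t['riders'] * t['mins']:
  driver  tip  riders  mins  riders_times_mins
0    Jon    1       5    36                180
6    Jon    2       1    36                 36
3    Fay    5       4    48                192
5    Jon    9       6    36                216
2    Jon   13       1    36                 36
group by driver, sum of riders_times_mins:
driver
Fay    192
Jon    468
Name: riders_times_mins, dtype: int64
reset_index():
  driver  riders_times_mins
0    Fay                192
1    Jon                468
Hence 330.0.

330.0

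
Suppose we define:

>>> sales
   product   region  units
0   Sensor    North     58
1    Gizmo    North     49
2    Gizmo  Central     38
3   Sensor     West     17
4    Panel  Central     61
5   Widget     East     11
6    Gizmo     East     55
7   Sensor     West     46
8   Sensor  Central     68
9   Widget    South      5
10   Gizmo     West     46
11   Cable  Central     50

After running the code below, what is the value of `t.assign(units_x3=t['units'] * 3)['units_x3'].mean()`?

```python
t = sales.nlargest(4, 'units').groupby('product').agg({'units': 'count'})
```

take 4 rows with largest units:
  product   region  units
8  Sensor  Central     68
4   Panel  Central     61
0  Sensor    North     58
6   Gizmo     East     55
group by product, count of units:
         units
product       
Gizmo        1
Panel        1
Sensor       2
add column units_x3 = t['units'] * 3:
         units  units_x3
product                 
Gizmo        1         3
Panel        1         3
Sensor       2         6
The mean of column 'units_x3' is 4.0.

4.0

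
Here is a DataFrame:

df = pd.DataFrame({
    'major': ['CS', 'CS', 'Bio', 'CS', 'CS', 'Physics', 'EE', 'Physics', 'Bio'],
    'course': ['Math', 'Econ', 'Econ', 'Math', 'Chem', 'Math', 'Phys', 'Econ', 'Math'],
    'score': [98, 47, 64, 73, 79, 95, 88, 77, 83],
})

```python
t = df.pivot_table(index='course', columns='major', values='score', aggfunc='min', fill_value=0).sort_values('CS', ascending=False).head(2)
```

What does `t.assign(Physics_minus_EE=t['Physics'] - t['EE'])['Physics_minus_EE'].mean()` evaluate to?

pivot: rows=course, cols=major, min(score):
major   Bio  CS  EE  Physics
course                      
Chem      0  79   0        0
Econ     64  47   0       77
Math     83  73   0       95
Phys      0   0  88        0
sort by CS descending:
major   Bio  CS  EE  Physics
course                      
Chem      0  79   0        0
Math     83  73   0       95
Econ     64  47   0       77
Phys      0   0  88        0
take first 2 rows:
major   Bio  CS  EE  Physics
course                      
Chem      0  79   0        0
Math     83  73   0       95
add column Physics_minus_EE = t['Physics'] - t['EE']:
major   Bio  CS  EE  Physics  Physics_minus_EE
course                                        
Chem      0  79   0        0                 0
Math     83  73   0       95                95
So mean() = 47.5.

47.5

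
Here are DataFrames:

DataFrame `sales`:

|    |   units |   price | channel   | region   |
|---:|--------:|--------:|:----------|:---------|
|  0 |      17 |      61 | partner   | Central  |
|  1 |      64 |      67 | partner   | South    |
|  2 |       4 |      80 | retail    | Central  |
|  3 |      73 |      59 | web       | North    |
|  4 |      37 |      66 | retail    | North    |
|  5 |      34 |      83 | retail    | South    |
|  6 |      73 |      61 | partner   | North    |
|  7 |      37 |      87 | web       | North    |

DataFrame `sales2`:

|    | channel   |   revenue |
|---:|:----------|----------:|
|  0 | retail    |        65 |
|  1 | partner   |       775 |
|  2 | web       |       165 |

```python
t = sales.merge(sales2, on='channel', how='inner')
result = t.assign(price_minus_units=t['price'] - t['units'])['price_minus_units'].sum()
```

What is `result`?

merge on 'channel' (how='inner') → 8 rows:
   units  price  channel   region  revenue
0     17     61  partner  Central      775
1     64     67  partner    South      775
2      4     80   retail  Central       65
3     73     59      web    North      165
4     37     66   retail    North       65
5     34     83   retail    South       65
6     73     61  partner    North      775
7     37     87      web    North      165
add column price_minus_units = t['price'] - t['units']:
   units  price  channel   region  revenue  price_minus_units
0     17     61  partner  Central      775                 44
1     64     67  partner    South      775                  3
2      4     80   retail  Central       65                 76
3     73     59      web    North      165                -14
4     37     66   retail    North       65                 29
5     34     83   retail    South       65                 49
6     73     61  partner    North      775                -12
7     37     87      web    North      165                 50
sum of column 'price_minus_units' → 225

225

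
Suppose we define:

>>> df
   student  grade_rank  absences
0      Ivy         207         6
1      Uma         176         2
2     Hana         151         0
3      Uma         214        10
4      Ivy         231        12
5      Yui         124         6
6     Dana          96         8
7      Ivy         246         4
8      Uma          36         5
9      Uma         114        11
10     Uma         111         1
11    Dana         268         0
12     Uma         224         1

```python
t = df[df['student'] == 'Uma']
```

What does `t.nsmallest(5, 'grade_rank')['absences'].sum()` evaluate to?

29

filter rows where student == 'Uma':
   student  grade_rank  absences
1      Uma         176         2
3      Uma         214        10
8      Uma          36         5
9      Uma         114        11
10     Uma         111         1
12     Uma         224         1
take 5 rows with smallest grade_rank:
   student  grade_rank  absences
8      Uma          36         5
10     Uma         111         1
9      Uma         114        11
1      Uma         176         2
3      Uma         214        10
The sum of column 'absences' is 29.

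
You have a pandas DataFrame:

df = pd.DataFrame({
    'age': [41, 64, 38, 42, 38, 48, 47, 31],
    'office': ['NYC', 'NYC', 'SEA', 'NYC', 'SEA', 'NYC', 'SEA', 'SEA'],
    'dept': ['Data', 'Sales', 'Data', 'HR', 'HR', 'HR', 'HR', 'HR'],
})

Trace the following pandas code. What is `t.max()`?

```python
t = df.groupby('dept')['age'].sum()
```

206

group by dept, sum of age:
dept
Data      79
HR       206
Sales     64
Name: age, dtype: int64
Finally, max of the resulting series = 206.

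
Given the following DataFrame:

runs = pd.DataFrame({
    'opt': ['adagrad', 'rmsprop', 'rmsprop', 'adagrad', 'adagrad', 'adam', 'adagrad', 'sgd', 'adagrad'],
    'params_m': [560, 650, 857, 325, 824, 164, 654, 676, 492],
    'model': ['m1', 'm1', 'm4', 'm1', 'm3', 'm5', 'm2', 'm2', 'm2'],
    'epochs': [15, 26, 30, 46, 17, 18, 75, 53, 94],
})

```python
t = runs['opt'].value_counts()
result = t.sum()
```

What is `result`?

value_counts of opt:
opt
adagrad    5
rmsprop    2
adam       1
sgd        1
Name: count, dtype: int64
The sum of the resulting series is 9.

9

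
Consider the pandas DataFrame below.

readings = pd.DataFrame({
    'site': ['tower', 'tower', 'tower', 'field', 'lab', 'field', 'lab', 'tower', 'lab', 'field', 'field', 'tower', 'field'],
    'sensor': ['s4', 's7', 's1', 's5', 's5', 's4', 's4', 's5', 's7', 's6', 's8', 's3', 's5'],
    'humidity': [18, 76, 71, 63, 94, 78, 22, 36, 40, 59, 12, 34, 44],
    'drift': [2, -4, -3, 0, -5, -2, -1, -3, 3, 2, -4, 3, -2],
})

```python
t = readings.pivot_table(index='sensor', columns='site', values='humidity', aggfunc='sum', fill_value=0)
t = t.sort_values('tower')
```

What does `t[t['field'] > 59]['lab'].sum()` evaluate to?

pivot: rows=sensor, cols=site, sum(humidity):
site    field  lab  tower
sensor                   
s1          0    0     71
s3          0    0     34
s4         78   22     18
s5        107   94     36
s6         59    0      0
s7          0   40     76
s8         12    0      0
sort by tower:
site    field  lab  tower
sensor                   
s6         59    0      0
s8         12    0      0
s4         78   22     18
s3          0    0     34
s5        107   94     36
s1          0    0     71
s7          0   40     76
filter rows where field > 59:
site    field  lab  tower
sensor                   
s4         78   22     18
s5        107   94     36
Hence 116.

116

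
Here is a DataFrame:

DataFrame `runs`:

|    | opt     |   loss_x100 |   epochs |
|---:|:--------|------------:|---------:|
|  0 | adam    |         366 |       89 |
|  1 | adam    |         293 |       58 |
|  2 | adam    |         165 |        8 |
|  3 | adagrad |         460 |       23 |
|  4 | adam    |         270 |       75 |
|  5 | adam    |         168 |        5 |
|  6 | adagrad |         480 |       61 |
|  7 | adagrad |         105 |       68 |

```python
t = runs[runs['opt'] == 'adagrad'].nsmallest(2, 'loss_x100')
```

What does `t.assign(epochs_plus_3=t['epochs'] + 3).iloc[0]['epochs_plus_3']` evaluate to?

filter rows where opt == 'adagrad':
       opt  loss_x100  epochs
3  adagrad        460      23
6  adagrad        480      61
7  adagrad        105      68
take 2 rows with smallest loss_x100:
       opt  loss_x100  epochs
7  adagrad        105      68
3  adagrad        460      23
add column epochs_plus_3 = t['epochs'] + 3:
       opt  loss_x100  epochs  epochs_plus_3
7  adagrad        105      68             71
3  adagrad        460      23             26

71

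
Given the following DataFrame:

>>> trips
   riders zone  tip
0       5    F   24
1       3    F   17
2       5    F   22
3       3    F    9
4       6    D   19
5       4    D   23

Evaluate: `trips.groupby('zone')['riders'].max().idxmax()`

group by zone, max of riders:
zone
D    6
F    5
Name: riders, dtype: int64

D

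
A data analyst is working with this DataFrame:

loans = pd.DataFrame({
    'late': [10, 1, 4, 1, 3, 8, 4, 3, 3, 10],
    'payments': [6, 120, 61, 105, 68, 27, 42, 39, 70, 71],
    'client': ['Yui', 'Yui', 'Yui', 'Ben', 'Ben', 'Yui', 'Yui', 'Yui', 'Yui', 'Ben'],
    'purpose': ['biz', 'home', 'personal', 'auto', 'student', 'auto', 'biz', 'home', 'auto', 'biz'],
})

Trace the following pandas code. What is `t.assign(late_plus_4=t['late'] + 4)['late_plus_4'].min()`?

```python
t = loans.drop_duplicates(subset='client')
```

drop duplicate client (keep=first):
   late  payments client purpose
0    10         6    Yui     biz
3     1       105    Ben    auto
add column late_plus_4 = t['late'] + 4:
   late  payments client purpose  late_plus_4
0    10         6    Yui     biz           14
3     1       105    Ben    auto            5

5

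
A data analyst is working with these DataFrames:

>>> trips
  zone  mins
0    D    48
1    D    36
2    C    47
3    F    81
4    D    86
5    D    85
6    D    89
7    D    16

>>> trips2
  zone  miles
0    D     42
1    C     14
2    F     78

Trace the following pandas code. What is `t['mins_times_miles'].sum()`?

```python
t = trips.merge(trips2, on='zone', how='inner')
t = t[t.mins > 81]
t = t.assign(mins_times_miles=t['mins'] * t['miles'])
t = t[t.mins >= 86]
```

7350

merge on 'zone' (how='inner') → 8 rows:
  zone  mins  miles
0    D    48     42
1    D    36     42
2    C    47     14
3    F    81     78
4    D    86     42
5    D    85     42
6    D    89     42
7    D    16     42
filter rows where mins > 81:
  zone  mins  miles
4    D    86     42
5    D    85     42
6    D    89     42
add column mins_times_miles = t['mins'] * t['miles']:
  zone  mins  miles  mins_times_miles
4    D    86     42              3612
5    D    85     42              3570
6    D    89     42              3738
filter rows where mins >= 86:
  zone  mins  miles  mins_times_miles
4    D    86     42              3612
6    D    89     42              3738
Taking the sum of column 'mins_times_miles' gives 7350.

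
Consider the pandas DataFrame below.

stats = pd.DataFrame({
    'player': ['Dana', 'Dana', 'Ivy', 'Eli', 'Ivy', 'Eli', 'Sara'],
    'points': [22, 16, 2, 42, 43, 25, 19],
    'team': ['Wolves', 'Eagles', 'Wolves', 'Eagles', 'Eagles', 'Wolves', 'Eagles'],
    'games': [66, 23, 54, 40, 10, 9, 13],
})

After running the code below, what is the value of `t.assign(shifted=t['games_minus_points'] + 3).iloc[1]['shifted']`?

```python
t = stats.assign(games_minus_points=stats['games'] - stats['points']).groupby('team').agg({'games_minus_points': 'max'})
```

55

add column games_minus_points = stats['games'] - stats['points']:
  player  points    team  games  games_minus_points
0   Dana      22  Wolves     66                  44
1   Dana      16  Eagles     23                   7
2    Ivy       2  Wolves     54                  52
3    Eli      42  Eagles     40                  -2
4    Ivy      43  Eagles     10                 -33
5    Eli      25  Wolves      9                 -16
6   Sara      19  Eagles     13                  -6
group by team, max of games_minus_points:
        games_minus_points
team                      
Eagles                   7
Wolves                  52
add column shifted = t['games_minus_points'] + 3:
        games_minus_points  shifted
team                               
Eagles                   7       10
Wolves                  52       55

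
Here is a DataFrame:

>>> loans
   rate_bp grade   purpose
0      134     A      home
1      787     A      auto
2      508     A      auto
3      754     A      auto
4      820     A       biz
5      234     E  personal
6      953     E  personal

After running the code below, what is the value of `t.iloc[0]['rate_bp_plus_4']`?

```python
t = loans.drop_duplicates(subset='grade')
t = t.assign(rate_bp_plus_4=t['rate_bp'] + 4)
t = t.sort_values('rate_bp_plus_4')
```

138

drop duplicate grade (keep=first):
   rate_bp grade   purpose
0      134     A      home
5      234     E  personal
add column rate_bp_plus_4 = t['rate_bp'] + 4:
   rate_bp grade   purpose  rate_bp_plus_4
0      134     A      home             138
5      234     E  personal             238
sort by rate_bp_plus_4:
   rate_bp grade   purpose  rate_bp_plus_4
0      134     A      home             138
5      234     E  personal             238
Taking the value at position 0, column 'rate_bp_plus_4' gives 138.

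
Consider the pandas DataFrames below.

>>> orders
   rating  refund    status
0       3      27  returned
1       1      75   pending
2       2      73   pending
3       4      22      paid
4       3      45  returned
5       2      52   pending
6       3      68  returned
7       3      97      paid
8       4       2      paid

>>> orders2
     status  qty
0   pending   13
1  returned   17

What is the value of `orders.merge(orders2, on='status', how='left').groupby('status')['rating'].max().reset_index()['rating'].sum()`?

merge on 'status' (how='left') → 9 rows:
   rating  refund    status   qty
0       3      27  returned  17.0
1       1      75   pending  13.0
2       2      73   pending  13.0
3       4      22      paid   NaN
4       3      45  returned  17.0
5       2      52   pending  13.0
6       3      68  returned  17.0
7       3      97      paid   NaN
8       4       2      paid   NaN
group by status, max of rating:
status
paid        4
pending     2
returned    3
Name: rating, dtype: int64
reset_index():
     status  rating
0      paid       4
1   pending       2
2  returned       3
Taking the sum of column 'rating' gives 9.

9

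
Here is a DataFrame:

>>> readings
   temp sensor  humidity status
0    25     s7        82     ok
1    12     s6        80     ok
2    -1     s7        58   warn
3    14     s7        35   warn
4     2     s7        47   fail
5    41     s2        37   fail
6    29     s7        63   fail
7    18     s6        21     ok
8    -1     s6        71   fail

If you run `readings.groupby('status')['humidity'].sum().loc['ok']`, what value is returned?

group by status, sum of humidity:
status
fail    218
ok      183
warn     93
Name: humidity, dtype: int64
Taking the value at index 'ok' gives 183.

183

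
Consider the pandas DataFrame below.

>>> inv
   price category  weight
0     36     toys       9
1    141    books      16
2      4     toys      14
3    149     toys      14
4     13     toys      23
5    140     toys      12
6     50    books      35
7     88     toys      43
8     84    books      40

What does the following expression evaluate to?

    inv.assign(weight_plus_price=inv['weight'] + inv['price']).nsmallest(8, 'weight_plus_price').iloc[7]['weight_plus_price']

add column weight_plus_price = inv['weight'] + inv['price']:
   price category  weight  weight_plus_price
0     36     toys       9                 45
1    141    books      16                157
2      4     toys      14                 18
3    149     toys      14                163
4     13     toys      23                 36
5    140     toys      12                152
6     50    books      35                 85
7     88     toys      43                131
8     84    books      40                124
take 8 rows with smallest weight_plus_price:
   price category  weight  weight_plus_price
2      4     toys      14                 18
4     13     toys      23                 36
0     36     toys       9                 45
6     50    books      35                 85
8     84    books      40                124
7     88     toys      43                131
5    140     toys      12                152
1    141    books      16                157

157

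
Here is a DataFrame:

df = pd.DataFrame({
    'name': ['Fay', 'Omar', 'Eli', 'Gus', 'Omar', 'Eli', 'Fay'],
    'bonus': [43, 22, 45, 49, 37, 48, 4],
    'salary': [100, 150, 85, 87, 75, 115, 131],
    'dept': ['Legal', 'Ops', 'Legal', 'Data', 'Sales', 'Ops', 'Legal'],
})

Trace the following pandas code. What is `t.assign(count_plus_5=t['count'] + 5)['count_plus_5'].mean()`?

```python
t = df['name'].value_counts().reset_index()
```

value_counts of name:
name
Fay     2
Omar    2
Eli     2
Gus     1
Name: count, dtype: int64
reset_index():
   name  count
0   Fay      2
1  Omar      2
2   Eli      2
3   Gus      1
add column count_plus_5 = t['count'] + 5:
   name  count  count_plus_5
0   Fay      2             7
1  Omar      2             7
2   Eli      2             7
3   Gus      1             6
Taking the mean of column 'count_plus_5' gives 6.75.

6.75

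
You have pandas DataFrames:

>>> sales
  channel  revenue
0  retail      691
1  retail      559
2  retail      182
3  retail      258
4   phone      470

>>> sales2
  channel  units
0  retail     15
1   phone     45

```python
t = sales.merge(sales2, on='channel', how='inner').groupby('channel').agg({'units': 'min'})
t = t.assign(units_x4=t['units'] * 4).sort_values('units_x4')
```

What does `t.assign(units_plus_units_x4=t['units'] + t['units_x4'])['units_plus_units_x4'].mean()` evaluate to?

150.0

merge on 'channel' (how='inner') → 5 rows:
  channel  revenue  units
0  retail      691     15
1  retail      559     15
2  retail      182     15
3  retail      258     15
4   phone      470     45
group by channel, min of units:
         units
channel       
phone       45
retail      15
add column units_x4 = t['units'] * 4:
         units  units_x4
channel                 
phone       45       180
retail      15        60
sort by units_x4:
         units  units_x4
channel                 
retail      15        60
phone       45       180
add column units_plus_units_x4 = t['units'] + t['units_x4']:
         units  units_x4  units_plus_units_x4
channel                                      
retail      15        60                   75
phone       45       180                  225
Reading off the mean of column 'units_plus_units_x4', we get 150.0.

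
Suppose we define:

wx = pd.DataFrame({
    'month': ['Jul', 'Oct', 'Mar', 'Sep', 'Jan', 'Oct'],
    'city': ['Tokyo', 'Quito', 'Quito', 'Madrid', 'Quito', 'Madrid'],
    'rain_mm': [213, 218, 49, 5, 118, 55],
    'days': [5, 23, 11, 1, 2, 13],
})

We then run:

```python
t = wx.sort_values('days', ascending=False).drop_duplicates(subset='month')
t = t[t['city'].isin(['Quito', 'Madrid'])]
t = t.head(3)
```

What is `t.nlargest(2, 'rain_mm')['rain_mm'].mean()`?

sort by days descending:
  month    city  rain_mm  days
1   Oct   Quito      218    23
5   Oct  Madrid       55    13
2   Mar   Quito       49    11
0   Jul   Tokyo      213     5
4   Jan   Quito      118     2
3   Sep  Madrid        5     1
drop duplicate month (keep=first):
  month    city  rain_mm  days
1   Oct   Quito      218    23
2   Mar   Quito       49    11
0   Jul   Tokyo      213     5
4   Jan   Quito      118     2
3   Sep  Madrid        5     1
filter rows where city in ['Quito', 'Madrid']:
  month    city  rain_mm  days
1   Oct   Quito      218    23
2   Mar   Quito       49    11
4   Jan   Quito      118     2
3   Sep  Madrid        5     1
take first 3 rows:
  month   city  rain_mm  days
1   Oct  Quito      218    23
2   Mar  Quito       49    11
4   Jan  Quito      118     2
take 2 rows with largest rain_mm:
  month   city  rain_mm  days
1   Oct  Quito      218    23
4   Jan  Quito      118     2
Taking the mean of column 'rain_mm' gives 168.0.

168.0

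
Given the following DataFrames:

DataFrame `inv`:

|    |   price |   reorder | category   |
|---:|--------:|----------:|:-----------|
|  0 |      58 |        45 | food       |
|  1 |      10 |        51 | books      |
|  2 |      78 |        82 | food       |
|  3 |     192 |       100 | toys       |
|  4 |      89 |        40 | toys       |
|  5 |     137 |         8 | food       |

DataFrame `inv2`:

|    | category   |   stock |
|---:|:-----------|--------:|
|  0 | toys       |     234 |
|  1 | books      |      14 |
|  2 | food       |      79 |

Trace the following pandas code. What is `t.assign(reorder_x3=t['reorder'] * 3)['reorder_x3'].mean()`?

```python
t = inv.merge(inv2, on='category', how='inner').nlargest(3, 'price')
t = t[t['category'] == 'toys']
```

210.0

merge on 'category' (how='inner') → 6 rows:
   price  reorder category  stock
0     58       45     food     79
1     10       51    books     14
2     78       82     food     79
3    192      100     toys    234
4     89       40     toys    234
5    137        8     food     79
take 3 rows with largest price:
   price  reorder category  stock
3    192      100     toys    234
5    137        8     food     79
4     89       40     toys    234
filter rows where category == 'toys':
   price  reorder category  stock
3    192      100     toys    234
4     89       40     toys    234
add column reorder_x3 = t['reorder'] * 3:
   price  reorder category  stock  reorder_x3
3    192      100     toys    234         300
4     89       40     toys    234         120
So mean() = 210.0.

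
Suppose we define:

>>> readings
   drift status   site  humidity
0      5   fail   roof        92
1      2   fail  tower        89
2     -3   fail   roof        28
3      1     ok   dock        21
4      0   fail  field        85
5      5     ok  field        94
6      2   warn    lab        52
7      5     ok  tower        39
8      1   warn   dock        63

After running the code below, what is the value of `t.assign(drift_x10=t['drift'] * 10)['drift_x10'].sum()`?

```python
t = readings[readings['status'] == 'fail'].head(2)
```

70

filter rows where status == 'fail':
   drift status   site  humidity
0      5   fail   roof        92
1      2   fail  tower        89
2     -3   fail   roof        28
4      0   fail  field        85
take first 2 rows:
   drift status   site  humidity
0      5   fail   roof        92
1      2   fail  tower        89
add column drift_x10 = t['drift'] * 10:
   drift status   site  humidity  drift_x10
0      5   fail   roof        92         50
1      2   fail  tower        89         20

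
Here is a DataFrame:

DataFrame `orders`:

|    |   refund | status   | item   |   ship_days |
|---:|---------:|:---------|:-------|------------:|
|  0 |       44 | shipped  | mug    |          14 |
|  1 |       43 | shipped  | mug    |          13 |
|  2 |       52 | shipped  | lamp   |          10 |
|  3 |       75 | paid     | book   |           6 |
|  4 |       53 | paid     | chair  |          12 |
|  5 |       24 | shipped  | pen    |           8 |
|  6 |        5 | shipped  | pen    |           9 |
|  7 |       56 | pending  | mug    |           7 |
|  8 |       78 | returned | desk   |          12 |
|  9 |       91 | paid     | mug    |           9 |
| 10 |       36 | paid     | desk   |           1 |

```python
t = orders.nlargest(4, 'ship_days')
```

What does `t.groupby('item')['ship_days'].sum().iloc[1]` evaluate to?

12

take 4 rows with largest ship_days:
   refund    status   item  ship_days
0      44   shipped    mug         14
1      43   shipped    mug         13
4      53      paid  chair         12
8      78  returned   desk         12
group by item, sum of ship_days:
item
chair    12
desk     12
mug      27
Name: ship_days, dtype: int64
The value at position 1 is 12.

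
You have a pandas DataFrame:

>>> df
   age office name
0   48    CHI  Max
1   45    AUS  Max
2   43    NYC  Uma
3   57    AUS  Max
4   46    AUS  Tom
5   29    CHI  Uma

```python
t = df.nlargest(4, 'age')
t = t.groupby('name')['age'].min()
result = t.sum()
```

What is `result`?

take 4 rows with largest age:
   age office name
3   57    AUS  Max
0   48    CHI  Max
4   46    AUS  Tom
1   45    AUS  Max
group by name, min of age:
name
Max    45
Tom    46
Name: age, dtype: int64
Finally, sum of the resulting series = 91.

91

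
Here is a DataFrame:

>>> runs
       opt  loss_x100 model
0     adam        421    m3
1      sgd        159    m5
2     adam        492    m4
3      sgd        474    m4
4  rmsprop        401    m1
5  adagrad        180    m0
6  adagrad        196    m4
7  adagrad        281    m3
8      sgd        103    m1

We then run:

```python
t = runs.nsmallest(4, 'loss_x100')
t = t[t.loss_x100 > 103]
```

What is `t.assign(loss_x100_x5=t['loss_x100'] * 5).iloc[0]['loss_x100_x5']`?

795

take 4 rows with smallest loss_x100:
       opt  loss_x100 model
8      sgd        103    m1
1      sgd        159    m5
5  adagrad        180    m0
6  adagrad        196    m4
filter rows where loss_x100 > 103:
       opt  loss_x100 model
1      sgd        159    m5
5  adagrad        180    m0
6  adagrad        196    m4
add column loss_x100_x5 = t['loss_x100'] * 5:
       opt  loss_x100 model  loss_x100_x5
1      sgd        159    m5           795
5  adagrad        180    m0           900
6  adagrad        196    m4           980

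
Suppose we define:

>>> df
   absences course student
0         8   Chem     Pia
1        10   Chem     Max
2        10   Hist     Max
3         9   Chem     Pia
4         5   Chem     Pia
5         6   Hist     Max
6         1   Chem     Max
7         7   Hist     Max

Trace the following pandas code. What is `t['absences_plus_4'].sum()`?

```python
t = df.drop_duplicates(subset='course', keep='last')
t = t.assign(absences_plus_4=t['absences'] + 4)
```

drop duplicate course (keep=last):
   absences course student
6         1   Chem     Max
7         7   Hist     Max
add column absences_plus_4 = t['absences'] + 4:
   absences course student  absences_plus_4
6         1   Chem     Max                5
7         7   Hist     Max               11

16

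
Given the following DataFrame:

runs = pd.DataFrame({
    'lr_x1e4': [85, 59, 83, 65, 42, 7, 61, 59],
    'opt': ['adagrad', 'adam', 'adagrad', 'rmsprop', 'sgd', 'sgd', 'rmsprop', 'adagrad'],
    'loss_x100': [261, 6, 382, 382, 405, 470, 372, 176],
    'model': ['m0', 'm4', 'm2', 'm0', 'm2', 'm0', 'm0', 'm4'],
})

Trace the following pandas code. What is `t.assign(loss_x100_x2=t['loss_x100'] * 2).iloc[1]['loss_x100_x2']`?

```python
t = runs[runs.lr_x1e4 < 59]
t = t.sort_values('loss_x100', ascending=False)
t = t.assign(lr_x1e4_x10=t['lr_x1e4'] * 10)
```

810

filter rows where lr_x1e4 < 59:
   lr_x1e4  opt  loss_x100 model
4       42  sgd        405    m2
5        7  sgd        470    m0
sort by loss_x100 descending:
   lr_x1e4  opt  loss_x100 model
5        7  sgd        470    m0
4       42  sgd        405    m2
add column lr_x1e4_x10 = t['lr_x1e4'] * 10:
   lr_x1e4  opt  loss_x100 model  lr_x1e4_x10
5        7  sgd        470    m0           70
4       42  sgd        405    m2          420
add column loss_x100_x2 = t['loss_x100'] * 2:
   lr_x1e4  opt  loss_x100 model  lr_x1e4_x10  loss_x100_x2
5        7  sgd        470    m0           70           940
4       42  sgd        405    m2          420           810
Taking the value at position 1, column 'loss_x100_x2' gives 810.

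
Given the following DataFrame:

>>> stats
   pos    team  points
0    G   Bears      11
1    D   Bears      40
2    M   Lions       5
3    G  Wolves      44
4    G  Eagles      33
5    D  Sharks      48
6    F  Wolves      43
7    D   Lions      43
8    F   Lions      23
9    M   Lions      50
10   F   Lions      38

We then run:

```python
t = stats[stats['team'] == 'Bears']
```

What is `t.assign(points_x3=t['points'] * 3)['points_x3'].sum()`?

filter rows where team == 'Bears':
  pos   team  points
0   G  Bears      11
1   D  Bears      40
add column points_x3 = t['points'] * 3:
  pos   team  points  points_x3
0   G  Bears      11         33
1   D  Bears      40        120
Reading off the sum of column 'points_x3', we get 153.

153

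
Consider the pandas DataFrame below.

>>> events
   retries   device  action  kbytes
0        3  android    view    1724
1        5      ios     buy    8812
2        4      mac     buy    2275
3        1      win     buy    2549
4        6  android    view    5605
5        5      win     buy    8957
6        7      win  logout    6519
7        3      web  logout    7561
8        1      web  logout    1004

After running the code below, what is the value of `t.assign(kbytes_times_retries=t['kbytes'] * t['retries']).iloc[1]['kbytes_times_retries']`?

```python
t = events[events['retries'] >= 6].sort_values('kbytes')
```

45633

filter rows where retries >= 6:
   retries   device  action  kbytes
4        6  android    view    5605
6        7      win  logout    6519
sort by kbytes:
   retries   device  action  kbytes
4        6  android    view    5605
6        7      win  logout    6519
add column kbytes_times_retries = t['kbytes'] * t['retries']:
   retries   device  action  kbytes  kbytes_times_retries
4        6  android    view    5605                 33630
6        7      win  logout    6519                 45633
Taking the value at position 1, column 'kbytes_times_retries' gives 45633.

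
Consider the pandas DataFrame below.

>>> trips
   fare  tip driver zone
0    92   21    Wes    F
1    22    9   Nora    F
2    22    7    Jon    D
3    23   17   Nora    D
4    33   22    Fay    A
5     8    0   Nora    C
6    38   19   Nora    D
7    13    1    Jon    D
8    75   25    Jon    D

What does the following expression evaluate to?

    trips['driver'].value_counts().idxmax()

Nora

value_counts of driver:
driver
Nora    4
Jon     3
Wes     1
Fay     1
Name: count, dtype: int64
Hence Nora.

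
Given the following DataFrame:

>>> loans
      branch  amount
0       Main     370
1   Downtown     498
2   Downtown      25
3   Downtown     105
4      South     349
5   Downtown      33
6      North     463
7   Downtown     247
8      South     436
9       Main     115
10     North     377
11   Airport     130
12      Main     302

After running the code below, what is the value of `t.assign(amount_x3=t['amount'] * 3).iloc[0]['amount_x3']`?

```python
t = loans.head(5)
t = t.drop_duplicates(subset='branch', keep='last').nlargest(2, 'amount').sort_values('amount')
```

1047

take first 5 rows:
     branch  amount
0      Main     370
1  Downtown     498
2  Downtown      25
3  Downtown     105
4     South     349
drop duplicate branch (keep=last):
     branch  amount
0      Main     370
3  Downtown     105
4     South     349
take 2 rows with largest amount:
  branch  amount
0   Main     370
4  South     349
sort by amount:
  branch  amount
4  South     349
0   Main     370
add column amount_x3 = t['amount'] * 3:
  branch  amount  amount_x3
4  South     349       1047
0   Main     370       1110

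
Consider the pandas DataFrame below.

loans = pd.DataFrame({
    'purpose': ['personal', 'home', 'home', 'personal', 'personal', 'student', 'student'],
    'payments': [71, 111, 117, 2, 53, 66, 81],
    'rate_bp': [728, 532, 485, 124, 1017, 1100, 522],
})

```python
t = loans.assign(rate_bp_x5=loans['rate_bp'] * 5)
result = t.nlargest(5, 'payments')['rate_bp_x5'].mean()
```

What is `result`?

3367.0

add column rate_bp_x5 = loans['rate_bp'] * 5:
    purpose  payments  rate_bp  rate_bp_x5
0  personal        71      728        3640
1      home       111      532        2660
2      home       117      485        2425
3  personal         2      124         620
4  personal        53     1017        5085
5   student        66     1100        5500
6   student        81      522        2610
take 5 rows with largest payments:
    purpose  payments  rate_bp  rate_bp_x5
2      home       117      485        2425
1      home       111      532        2660
6   student        81      522        2610
0  personal        71      728        3640
5   student        66     1100        5500
So mean() = 3367.0.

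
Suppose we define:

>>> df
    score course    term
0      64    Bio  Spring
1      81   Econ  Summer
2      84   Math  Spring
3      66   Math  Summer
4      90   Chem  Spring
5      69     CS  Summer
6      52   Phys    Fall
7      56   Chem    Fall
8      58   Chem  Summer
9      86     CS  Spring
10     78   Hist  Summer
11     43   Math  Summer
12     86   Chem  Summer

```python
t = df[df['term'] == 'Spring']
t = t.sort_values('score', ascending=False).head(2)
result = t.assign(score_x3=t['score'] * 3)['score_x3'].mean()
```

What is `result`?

filter rows where term == 'Spring':
   score course    term
0     64    Bio  Spring
2     84   Math  Spring
4     90   Chem  Spring
9     86     CS  Spring
sort by score descending:
   score course    term
4     90   Chem  Spring
9     86     CS  Spring
2     84   Math  Spring
0     64    Bio  Spring
take first 2 rows:
   score course    term
4     90   Chem  Spring
9     86     CS  Spring
add column score_x3 = t['score'] * 3:
   score course    term  score_x3
4     90   Chem  Spring       270
9     86     CS  Spring       258

264.0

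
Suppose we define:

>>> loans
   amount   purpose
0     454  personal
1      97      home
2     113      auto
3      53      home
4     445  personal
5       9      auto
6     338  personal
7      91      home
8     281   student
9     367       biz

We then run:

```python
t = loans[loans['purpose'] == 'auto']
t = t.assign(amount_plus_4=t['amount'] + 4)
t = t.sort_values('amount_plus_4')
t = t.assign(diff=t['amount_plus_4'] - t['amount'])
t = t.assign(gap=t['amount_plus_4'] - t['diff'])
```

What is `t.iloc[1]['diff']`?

filter rows where purpose == 'auto':
   amount purpose
2     113    auto
5       9    auto
add column amount_plus_4 = t['amount'] + 4:
   amount purpose  amount_plus_4
2     113    auto            117
5       9    auto             13
sort by amount_plus_4:
   amount purpose  amount_plus_4
5       9    auto             13
2     113    auto            117
add column diff = t['amount_plus_4'] - t['amount']:
   amount purpose  amount_plus_4  diff
5       9    auto             13     4
2     113    auto            117     4
add column gap = t['amount_plus_4'] - t['diff']:
   amount purpose  amount_plus_4  diff  gap
5       9    auto             13     4    9
2     113    auto            117     4  113
So iloc[1]['diff'] = 4.

4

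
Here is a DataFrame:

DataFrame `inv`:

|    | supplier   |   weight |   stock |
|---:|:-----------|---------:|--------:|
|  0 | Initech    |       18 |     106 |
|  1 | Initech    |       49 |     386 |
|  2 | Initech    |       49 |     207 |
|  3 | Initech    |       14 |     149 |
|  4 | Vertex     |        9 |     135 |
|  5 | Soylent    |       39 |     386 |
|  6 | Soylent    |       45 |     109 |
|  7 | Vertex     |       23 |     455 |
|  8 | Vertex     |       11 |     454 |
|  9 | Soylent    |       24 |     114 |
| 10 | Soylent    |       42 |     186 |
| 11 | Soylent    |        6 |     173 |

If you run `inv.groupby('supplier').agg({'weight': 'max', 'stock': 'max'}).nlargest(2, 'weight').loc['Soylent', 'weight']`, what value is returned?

45

group by supplier: max(weight), max(stock):
          weight  stock
supplier               
Initech       49    386
Soylent       45    386
Vertex        23    455
take 2 rows with largest weight:
          weight  stock
supplier               
Initech       49    386
Soylent       45    386
Taking the value at row 'Soylent', column 'weight' gives 45.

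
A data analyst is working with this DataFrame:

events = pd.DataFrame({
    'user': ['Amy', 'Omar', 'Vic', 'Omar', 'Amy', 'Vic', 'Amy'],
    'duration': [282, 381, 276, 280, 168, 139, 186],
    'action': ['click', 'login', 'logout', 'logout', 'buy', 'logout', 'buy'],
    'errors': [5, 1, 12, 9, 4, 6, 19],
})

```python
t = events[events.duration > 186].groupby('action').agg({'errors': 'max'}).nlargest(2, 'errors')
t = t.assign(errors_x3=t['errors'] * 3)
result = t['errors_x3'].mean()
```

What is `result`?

filter rows where duration > 186:
   user  duration  action  errors
0   Amy       282   click       5
1  Omar       381   login       1
2   Vic       276  logout      12
3  Omar       280  logout       9
group by action, max of errors:
        errors
action        
click        5
login        1
logout      12
take 2 rows with largest errors:
        errors
action        
logout      12
click        5
add column errors_x3 = t['errors'] * 3:
        errors  errors_x3
action                   
logout      12         36
click        5         15
Hence 25.5.

25.5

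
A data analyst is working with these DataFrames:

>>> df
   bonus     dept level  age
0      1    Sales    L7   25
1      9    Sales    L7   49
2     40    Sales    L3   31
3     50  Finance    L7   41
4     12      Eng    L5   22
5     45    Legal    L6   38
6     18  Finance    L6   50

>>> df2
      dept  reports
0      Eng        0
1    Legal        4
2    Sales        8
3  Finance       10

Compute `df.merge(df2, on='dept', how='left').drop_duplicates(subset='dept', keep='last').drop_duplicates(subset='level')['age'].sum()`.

merge on 'dept' (how='left') → 7 rows:
   bonus     dept level  age  reports
0      1    Sales    L7   25        8
1      9    Sales    L7   49        8
2     40    Sales    L3   31        8
3     50  Finance    L7   41       10
4     12      Eng    L5   22        0
5     45    Legal    L6   38        4
6     18  Finance    L6   50       10
drop duplicate dept (keep=last):
   bonus     dept level  age  reports
2     40    Sales    L3   31        8
4     12      Eng    L5   22        0
5     45    Legal    L6   38        4
6     18  Finance    L6   50       10
drop duplicate level (keep=first):
   bonus   dept level  age  reports
2     40  Sales    L3   31        8
4     12    Eng    L5   22        0
5     45  Legal    L6   38        4
sum of column 'age' → 91

91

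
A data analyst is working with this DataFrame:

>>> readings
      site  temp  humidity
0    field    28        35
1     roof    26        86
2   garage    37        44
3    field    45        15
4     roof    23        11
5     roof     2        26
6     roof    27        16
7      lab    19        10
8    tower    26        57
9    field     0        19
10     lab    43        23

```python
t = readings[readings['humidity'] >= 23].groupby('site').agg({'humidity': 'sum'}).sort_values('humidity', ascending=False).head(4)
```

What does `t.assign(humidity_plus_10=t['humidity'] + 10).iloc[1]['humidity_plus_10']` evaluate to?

filter rows where humidity >= 23:
      site  temp  humidity
0    field    28        35
1     roof    26        86
2   garage    37        44
5     roof     2        26
8    tower    26        57
10     lab    43        23
group by site, sum of humidity:
        humidity
site            
field         35
garage        44
lab           23
roof         112
tower         57
sort by humidity descending:
        humidity
site            
roof         112
tower         57
garage        44
field         35
lab           23
take first 4 rows:
        humidity
site            
roof         112
tower         57
garage        44
field         35
add column humidity_plus_10 = t['humidity'] + 10:
        humidity  humidity_plus_10
site                              
roof         112               122
tower         57                67
garage        44                54
field         35                45
So iloc[1]['humidity_plus_10'] = 67.

67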